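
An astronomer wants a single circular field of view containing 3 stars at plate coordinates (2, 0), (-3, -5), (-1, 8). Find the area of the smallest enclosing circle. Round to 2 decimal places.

Call the three points A, B, C in the order given.
Side lengths²: AB² = 50, AC² = 73, BC² = 173.
Since BC² = 173 ≥ 73 + 50 = 123, the angle opposite BC is not acute, so the smallest enclosing circle has BC as diameter.
Centre = midpoint of BC = (-2, 1.5), r² = 173/4 = 43.25.
Area = π·r² = π·43.25 ≈ 135.87.

135.87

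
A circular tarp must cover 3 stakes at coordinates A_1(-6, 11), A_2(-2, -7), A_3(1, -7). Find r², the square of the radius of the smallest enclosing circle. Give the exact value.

93.25

Side lengths²: A_1A_2² = 340, A_1A_3² = 373, A_2A_3² = 9.
Since A_1A_3² = 373 ≥ 340 + 9 = 349, the angle opposite A_1A_3 is not acute, so the smallest enclosing circle has A_1A_3 as diameter.
Centre = midpoint of A_1A_3 = (-2.5, 2), r² = 373/4 = 93.25.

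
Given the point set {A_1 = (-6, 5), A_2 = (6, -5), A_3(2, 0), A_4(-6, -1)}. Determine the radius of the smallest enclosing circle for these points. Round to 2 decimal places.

The farthest pair is A_1–A_2 with squared distance 244. The circle on this segment as diameter has centre (0, 0) and r² = 244/4 = 61.
Check A_3: distance² to centre = 4 ≤ 61, so it lies inside.
All remaining points lie in this disk, and no smaller disk contains both endpoints, so this is the minimum enclosing circle.
r = √61 ≈ 7.81.

7.81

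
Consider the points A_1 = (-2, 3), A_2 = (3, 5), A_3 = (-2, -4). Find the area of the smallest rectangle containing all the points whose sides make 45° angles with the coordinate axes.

In coordinates u = x + y, v = x − y the rectangle is axis-aligned; the map (x,y)→(u,v) scales areas by 2.
u-values: 1, 8, -6; range = 8 − (-6) = 14.
v-values: -5, -2, 2; range = 2 − (-5) = 7.
Area = (14 × 7) / 2 = 49.

49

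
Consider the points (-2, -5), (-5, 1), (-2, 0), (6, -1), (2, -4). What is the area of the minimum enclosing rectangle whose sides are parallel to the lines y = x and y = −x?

In coordinates u = x + y, v = x − y the rectangle is axis-aligned; the map (x,y)→(u,v) scales areas by 2.
u-values: -7, -4, -2, 5, -2; range = 5 − (-7) = 12.
v-values: 3, -6, -2, 7, 6; range = 7 − (-6) = 13.
Area = (12 × 13) / 2 = 78.

78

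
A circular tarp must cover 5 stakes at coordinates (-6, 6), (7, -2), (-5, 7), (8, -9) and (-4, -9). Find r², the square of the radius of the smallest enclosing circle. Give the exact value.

The minimum enclosing circle of a finite set is fixed by two of the points (as a diameter) or three (as a circumcircle).
The farthest pair is (-5, 7)–(8, -9) with squared distance 425. The circle on this segment as diameter has centre (1.5, -1) and r² = 425/4 = 106.25.
Check (-6, 6): distance² to centre = 105.25 ≤ 106.25, so it lies inside.
All remaining points lie in this disk, and no smaller disk contains both endpoints, so this is the minimum enclosing circle.

106.25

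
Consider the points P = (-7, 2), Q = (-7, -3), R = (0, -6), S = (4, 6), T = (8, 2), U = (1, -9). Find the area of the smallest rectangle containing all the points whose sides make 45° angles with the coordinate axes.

190

In coordinates u = x + y, v = x − y the rectangle is axis-aligned; the map (x,y)→(u,v) scales areas by 2.
u-values: -5, -10, -6, 10, 10, -8; range = 10 − (-10) = 20.
v-values: -9, -4, 6, -2, 6, 10; range = 10 − (-9) = 19.
Area = (20 × 19) / 2 = 190.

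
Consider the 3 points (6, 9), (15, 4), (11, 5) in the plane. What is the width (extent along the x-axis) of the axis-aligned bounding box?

max x = 15, min x = 6, so width = 9.

9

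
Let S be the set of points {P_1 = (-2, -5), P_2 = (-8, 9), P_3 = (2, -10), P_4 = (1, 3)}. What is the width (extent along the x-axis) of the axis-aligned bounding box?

10

max x = 2, min x = -8, so width = 10.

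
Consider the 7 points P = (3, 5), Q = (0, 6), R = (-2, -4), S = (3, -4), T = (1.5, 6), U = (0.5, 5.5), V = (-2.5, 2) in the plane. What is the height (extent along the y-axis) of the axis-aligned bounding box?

10

max y = 6, min y = -4, so height = 10.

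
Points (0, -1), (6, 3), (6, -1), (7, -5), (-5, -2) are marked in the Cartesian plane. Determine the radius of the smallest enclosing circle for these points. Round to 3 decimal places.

A smallest enclosing disk is always determined by at most three of the input points on its boundary.
The minimum enclosing circle is determined by three boundary points: (6, 3), (7, -5), (-5, -2).
Their circumcentre is (91/62, -101/62) with r² = 80665/1922.
The farthest remaining point (6, -1) is at distance² 40241/1922 ≤ 80665/1922.
r = √(80665/1922) ≈ 6.478.

6.478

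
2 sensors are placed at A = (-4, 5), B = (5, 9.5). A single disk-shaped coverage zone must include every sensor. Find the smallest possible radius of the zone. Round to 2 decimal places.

The smallest circle enclosing two points has them as diameter endpoints.
Centre = midpoint = (0.5, 7.25); r² = |AB|²/4 = 101.25/4 = 25.3125.
r = √(25.3125) ≈ 5.03.

5.03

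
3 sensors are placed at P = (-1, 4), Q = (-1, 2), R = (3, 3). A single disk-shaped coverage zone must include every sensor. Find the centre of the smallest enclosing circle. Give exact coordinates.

Side lengths²: PQ² = 4, PR² = 17, QR² = 17.
Since QR² = 17 < 17 + 4 = 21, the triangle is acute, so the smallest enclosing circle is the circumcircle.
Circumcentre = (0.875, 3), r² = 4.515625.
Centre = (0.875, 3).

(0.875, 3)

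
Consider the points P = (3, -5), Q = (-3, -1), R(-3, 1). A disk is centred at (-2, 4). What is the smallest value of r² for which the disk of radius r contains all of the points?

106

The required radius is the distance from (-2, 4) to the farthest point.
Squared distances: 106, 26, 10.
Maximum is 106, attained at P.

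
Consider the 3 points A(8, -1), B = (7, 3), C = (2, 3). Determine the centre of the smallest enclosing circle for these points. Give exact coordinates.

Side lengths²: AB² = 17, AC² = 52, BC² = 25.
Since AC² = 52 ≥ 25 + 17 = 42, the angle opposite AC is not acute, so the smallest enclosing circle has AC as diameter.
Centre = midpoint of AC = (5, 1), r² = 52/4 = 13.
Centre = (5, 1).

(5, 1)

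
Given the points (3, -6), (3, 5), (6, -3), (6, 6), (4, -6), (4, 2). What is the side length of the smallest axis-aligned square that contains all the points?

The bounding box has width 3 and height 12.
An axis-aligned square enclosing the set must have side ≥ max(width, height).
So the minimum side is max(3, 12) = 12.

12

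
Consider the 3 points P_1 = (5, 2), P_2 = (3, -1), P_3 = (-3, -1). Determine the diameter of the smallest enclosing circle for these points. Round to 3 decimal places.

Side lengths²: P_1P_2² = 13, P_1P_3² = 73, P_2P_3² = 36.
Since P_1P_3² = 73 ≥ 36 + 13 = 49, the angle opposite P_1P_3 is not acute, so the smallest enclosing circle has P_1P_3 as diameter.
Centre = midpoint of P_1P_3 = (1, 0.5), r² = 73/4 = 18.25.
Diameter = 2r = 2√(18.25) ≈ 8.544.

8.544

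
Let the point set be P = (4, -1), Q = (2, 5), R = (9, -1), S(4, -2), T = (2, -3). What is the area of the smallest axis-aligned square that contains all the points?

The bounding box has width 7 and height 8.
An axis-aligned square enclosing the set must have side ≥ max(width, height).
So the minimum side is max(7, 8) = 8.
Area = 8² = 64.

64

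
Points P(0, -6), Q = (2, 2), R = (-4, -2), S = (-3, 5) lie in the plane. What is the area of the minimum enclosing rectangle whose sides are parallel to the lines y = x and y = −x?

In coordinates u = x + y, v = x − y the rectangle is axis-aligned; the map (x,y)→(u,v) scales areas by 2.
u-values: -6, 4, -6, 2; range = 4 − (-6) = 10.
v-values: 6, 0, -2, -8; range = 6 − (-8) = 14.
Area = (10 × 14) / 2 = 70.

70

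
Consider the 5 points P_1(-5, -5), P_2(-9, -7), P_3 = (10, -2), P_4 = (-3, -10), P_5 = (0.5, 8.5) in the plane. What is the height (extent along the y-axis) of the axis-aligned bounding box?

18.5

max y = 8.5, min y = -10, so height = 18.5.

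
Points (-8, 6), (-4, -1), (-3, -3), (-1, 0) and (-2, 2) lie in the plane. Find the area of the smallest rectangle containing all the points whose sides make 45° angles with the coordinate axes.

In coordinates u = x + y, v = x − y the rectangle is axis-aligned; the map (x,y)→(u,v) scales areas by 2.
u-values: -2, -5, -6, -1, 0; range = 0 − (-6) = 6.
v-values: -14, -3, 0, -1, -4; range = 0 − (-14) = 14.
Area = (6 × 14) / 2 = 42.

42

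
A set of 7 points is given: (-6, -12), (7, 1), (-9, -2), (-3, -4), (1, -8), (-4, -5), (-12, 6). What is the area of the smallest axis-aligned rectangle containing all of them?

342

x ranges over [-12, 7], width 19.
y ranges over [-12, 6], height 18.
Area = 19 × 18 = 342.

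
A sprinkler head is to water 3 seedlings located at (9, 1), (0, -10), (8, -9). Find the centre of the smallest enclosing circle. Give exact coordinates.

Call the three points A, B, C in the order given.
Side lengths²: AB² = 202, AC² = 101, BC² = 65.
Since AB² = 202 ≥ 101 + 65 = 166, the angle opposite AB is not acute, so the smallest enclosing circle has AB as diameter.
Centre = midpoint of AB = (4.5, -4.5), r² = 202/4 = 50.5.
Centre = (4.5, -4.5).

(4.5, -4.5)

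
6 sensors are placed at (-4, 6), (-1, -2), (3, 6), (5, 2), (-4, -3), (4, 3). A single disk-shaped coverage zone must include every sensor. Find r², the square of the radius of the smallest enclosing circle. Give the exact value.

By Welzl's lemma the MEC is supported by two points (diametrically opposite) or three points (on a circumcircle).
The farthest pair is (3, 6)–(-4, -3) with squared distance 130. The circle on this segment as diameter has centre (-0.5, 1.5) and r² = 130/4 = 32.5.
Check (-4, 6): distance² to centre = 32.5 ≤ 32.5, so it lies inside.
All remaining points lie in this disk, and no smaller disk contains both endpoints, so this is the minimum enclosing circle.

32.5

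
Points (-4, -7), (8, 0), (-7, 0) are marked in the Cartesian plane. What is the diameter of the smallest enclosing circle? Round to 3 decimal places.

15.115

Call the three points A, B, C in the order given.
Side lengths²: AB² = 193, AC² = 58, BC² = 225.
Since BC² = 225 < 193 + 58 = 251, the triangle is acute, so the smallest enclosing circle is the circumcircle.
Circumcentre = (0.5, -13/14), r² = 5597/98.
Diameter = 2r = 2√(5597/98) ≈ 15.115.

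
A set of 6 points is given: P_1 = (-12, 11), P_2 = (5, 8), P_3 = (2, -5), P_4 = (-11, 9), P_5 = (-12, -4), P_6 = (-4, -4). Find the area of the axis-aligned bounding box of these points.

272

x ranges over [-12, 5], width 17.
y ranges over [-5, 11], height 16.
Area = 17 × 16 = 272.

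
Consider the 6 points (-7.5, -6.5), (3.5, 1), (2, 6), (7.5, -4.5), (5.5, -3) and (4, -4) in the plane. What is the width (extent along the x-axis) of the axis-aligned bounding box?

max x = 7.5, min x = -7.5, so width = 15.

15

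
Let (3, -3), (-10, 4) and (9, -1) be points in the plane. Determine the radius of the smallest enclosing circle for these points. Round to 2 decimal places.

Call the three points A, B, C in the order given.
Side lengths²: AB² = 218, AC² = 40, BC² = 386.
Since BC² = 386 ≥ 218 + 40 = 258, the angle opposite BC is not acute, so the smallest enclosing circle has BC as diameter.
Centre = midpoint of BC = (-0.5, 1.5), r² = 386/4 = 96.5.
r = √(96.5) ≈ 9.82.

9.82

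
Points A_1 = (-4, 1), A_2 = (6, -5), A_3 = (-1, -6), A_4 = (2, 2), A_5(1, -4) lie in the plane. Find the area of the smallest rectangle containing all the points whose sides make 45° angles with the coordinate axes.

88

In coordinates u = x + y, v = x − y the rectangle is axis-aligned; the map (x,y)→(u,v) scales areas by 2.
u-values: -3, 1, -7, 4, -3; range = 4 − (-7) = 11.
v-values: -5, 11, 5, 0, 5; range = 11 − (-5) = 16.
Area = (11 × 16) / 2 = 88.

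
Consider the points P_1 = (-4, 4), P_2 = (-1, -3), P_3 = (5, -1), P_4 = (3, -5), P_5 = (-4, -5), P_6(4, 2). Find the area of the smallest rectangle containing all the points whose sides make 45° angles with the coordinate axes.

In coordinates u = x + y, v = x − y the rectangle is axis-aligned; the map (x,y)→(u,v) scales areas by 2.
u-values: 0, -4, 4, -2, -9, 6; range = 6 − (-9) = 15.
v-values: -8, 2, 6, 8, 1, 2; range = 8 − (-8) = 16.
Area = (15 × 16) / 2 = 120.

120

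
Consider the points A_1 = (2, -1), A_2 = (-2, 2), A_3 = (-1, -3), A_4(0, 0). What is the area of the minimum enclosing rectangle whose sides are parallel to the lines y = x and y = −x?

In coordinates u = x + y, v = x − y the rectangle is axis-aligned; the map (x,y)→(u,v) scales areas by 2.
u-values: 1, 0, -4, 0; range = 1 − (-4) = 5.
v-values: 3, -4, 2, 0; range = 3 − (-4) = 7.
Area = (5 × 7) / 2 = 17.5.

17.5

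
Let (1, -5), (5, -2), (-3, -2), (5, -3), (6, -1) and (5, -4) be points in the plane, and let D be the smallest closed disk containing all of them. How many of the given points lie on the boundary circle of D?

2

The minimum enclosing circle of a finite set is fixed by two of the points (as a diameter) or three (as a circumcircle).
The farthest pair is (-3, -2)–(6, -1) with squared distance 82. The circle on this segment as diameter has centre (1.5, -1.5) and r² = 82/4 = 20.5.
Check (1, -5): distance² to centre = 12.5 ≤ 20.5, so it lies inside.
All remaining points lie in this disk, and no smaller disk contains both endpoints, so this is the minimum enclosing circle.
The points at distance exactly r from the centre are (-3, -2), (6, -1) — 2 points.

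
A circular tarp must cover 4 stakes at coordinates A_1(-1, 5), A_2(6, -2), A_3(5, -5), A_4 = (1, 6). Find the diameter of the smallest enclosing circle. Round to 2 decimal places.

11.74

The minimum enclosing circle is determined by three boundary points: A_1, A_3, A_4.
Their circumcentre is (67/26, 9/26) with r² = 11645/338.
The farthest remaining point A_2 is at distance² 5821/338 ≤ 11645/338.
Diameter = 2r = 2√(11645/338) ≈ 11.74.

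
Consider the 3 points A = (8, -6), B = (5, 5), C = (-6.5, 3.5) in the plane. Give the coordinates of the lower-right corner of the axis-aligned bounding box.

x-range [-6.5, 8], y-range [-6, 5].
The lower-right corner is (8, -6).

(8, -6)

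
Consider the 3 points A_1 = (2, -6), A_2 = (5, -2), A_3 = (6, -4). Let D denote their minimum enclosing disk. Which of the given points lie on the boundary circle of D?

Side lengths²: A_1A_2² = 25, A_1A_3² = 20, A_2A_3² = 5.
Since A_1A_2² = 25 ≥ 20 + 5 = 25, the angle opposite A_1A_2 is not acute, so the smallest enclosing circle has A_1A_2 as diameter.
Centre = midpoint of A_1A_2 = (3.5, -4), r² = 25/4 = 6.25.
The points at distance exactly r from the centre are A_1, A_2, A_3 — 3 points.

A_1, A_2, A_3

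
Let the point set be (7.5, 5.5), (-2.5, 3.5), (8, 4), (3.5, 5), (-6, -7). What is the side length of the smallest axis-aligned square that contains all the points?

14

The bounding box has width 14 and height 12.5.
An axis-aligned square enclosing the set must have side ≥ max(width, height).
So the minimum side is max(14, 12.5) = 14.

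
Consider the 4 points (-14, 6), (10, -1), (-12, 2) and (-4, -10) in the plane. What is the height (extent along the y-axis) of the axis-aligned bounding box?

16

max y = 6, min y = -10, so height = 16.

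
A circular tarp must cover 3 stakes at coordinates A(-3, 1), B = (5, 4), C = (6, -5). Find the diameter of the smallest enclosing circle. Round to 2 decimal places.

Side lengths²: AB² = 73, AC² = 117, BC² = 82.
Since AC² = 117 < 82 + 73 = 155, the triangle is acute, so the smallest enclosing circle is the circumcircle.
Circumcentre = (2.26, -0.86), r² = 31.1272.
Diameter = 2r = 2√(31.1272) ≈ 11.16.

11.16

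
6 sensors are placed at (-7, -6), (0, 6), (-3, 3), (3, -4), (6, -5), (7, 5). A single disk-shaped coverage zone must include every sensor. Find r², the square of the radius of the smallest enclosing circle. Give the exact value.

By Welzl's lemma the MEC is supported by two points (diametrically opposite) or three points (on a circumcircle).
The farthest pair is (-7, -6)–(7, 5) with squared distance 317. The circle on this segment as diameter has centre (0, -0.5) and r² = 317/4 = 79.25.
Check (0, 6): distance² to centre = 42.25 ≤ 79.25, so it lies inside.
All remaining points lie in this disk, and no smaller disk contains both endpoints, so this is the minimum enclosing circle.

79.25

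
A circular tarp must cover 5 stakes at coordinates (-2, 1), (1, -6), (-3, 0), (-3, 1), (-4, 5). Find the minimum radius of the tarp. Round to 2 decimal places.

6.04

A smallest enclosing disk is always determined by at most three of the input points on its boundary.
The farthest pair is (1, -6)–(-4, 5) with squared distance 146. The circle on this segment as diameter has centre (-1.5, -0.5) and r² = 146/4 = 36.5.
Check (-2, 1): distance² to centre = 2.5 ≤ 36.5, so it lies inside.
All remaining points lie in this disk, and no smaller disk contains both endpoints, so this is the minimum enclosing circle.
r = √(36.5) ≈ 6.04.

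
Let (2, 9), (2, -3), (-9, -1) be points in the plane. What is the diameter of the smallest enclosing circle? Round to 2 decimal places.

Call the three points A, B, C in the order given.
Side lengths²: AB² = 144, AC² = 221, BC² = 125.
Since AC² = 221 < 144 + 125 = 269, the triangle is acute, so the smallest enclosing circle is the circumcircle.
Circumcentre = (-57/22, 3), r² = 27625/484.
Diameter = 2r = 2√(27625/484) ≈ 15.11.

15.11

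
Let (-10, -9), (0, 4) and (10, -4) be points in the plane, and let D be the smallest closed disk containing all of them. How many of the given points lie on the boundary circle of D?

Call the three points A, B, C in the order given.
Side lengths²: AB² = 269, AC² = 425, BC² = 164.
Since AC² = 425 < 269 + 164 = 433, the triangle is acute, so the smallest enclosing circle is the circumcircle.
Circumcentre = (-1/21, -265/42), r² = 187493/1764.
The points at distance exactly r from the centre are (-10, -9), (0, 4), (10, -4) — 3 points.

3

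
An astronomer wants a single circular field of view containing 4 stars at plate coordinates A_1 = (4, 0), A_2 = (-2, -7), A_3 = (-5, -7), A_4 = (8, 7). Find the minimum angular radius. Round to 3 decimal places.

9.552

A smallest enclosing disk is always determined by at most three of the input points on its boundary.
The farthest pair is A_3–A_4 with squared distance 365. The circle on this segment as diameter has centre (1.5, 0) and r² = 365/4 = 91.25.
Check A_1: distance² to centre = 6.25 ≤ 91.25, so it lies inside.
All remaining points lie in this disk, and no smaller disk contains both endpoints, so this is the minimum enclosing circle.
r = √(91.25) ≈ 9.552.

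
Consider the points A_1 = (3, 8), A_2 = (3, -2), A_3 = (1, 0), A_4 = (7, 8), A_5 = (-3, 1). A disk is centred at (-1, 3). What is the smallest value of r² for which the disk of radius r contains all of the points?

89

The required radius is the distance from (-1, 3) to the farthest point.
Squared distances: 41, 41, 13, 89, 8.
Maximum is 89, attained at A_4.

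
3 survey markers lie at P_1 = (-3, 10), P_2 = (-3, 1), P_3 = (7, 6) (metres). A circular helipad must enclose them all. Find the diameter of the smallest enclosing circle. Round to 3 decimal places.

12.042

Side lengths²: P_1P_2² = 81, P_1P_3² = 116, P_2P_3² = 125.
Since P_2P_3² = 125 < 116 + 81 = 197, the triangle is acute, so the smallest enclosing circle is the circumcircle.
Circumcentre = (1, 5.5), r² = 36.25.
Diameter = 2r = 2√(36.25) ≈ 12.042.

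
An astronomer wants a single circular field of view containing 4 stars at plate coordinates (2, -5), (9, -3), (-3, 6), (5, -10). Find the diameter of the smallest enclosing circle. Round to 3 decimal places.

By Welzl's lemma the MEC is supported by two points (diametrically opposite) or three points (on a circumcircle).
The farthest pair is (-3, 6)–(5, -10) with squared distance 320. The circle on this segment as diameter has centre (1, -2) and r² = 320/4 = 80.
Check (2, -5): distance² to centre = 10 ≤ 80, so it lies inside.
All remaining points lie in this disk, and no smaller disk contains both endpoints, so this is the minimum enclosing circle.
Diameter = 2r = 2√80 ≈ 17.889.

17.889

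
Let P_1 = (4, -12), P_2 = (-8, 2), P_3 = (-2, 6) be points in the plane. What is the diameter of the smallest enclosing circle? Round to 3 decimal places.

Side lengths²: P_1P_2² = 340, P_1P_3² = 360, P_2P_3² = 52.
Since P_1P_3² = 360 < 340 + 52 = 392, the triangle is acute, so the smallest enclosing circle is the circumcircle.
Circumcentre = (-1/11, -37/11), r² = 11050/121.
Diameter = 2r = 2√(11050/121) ≈ 19.113.

19.113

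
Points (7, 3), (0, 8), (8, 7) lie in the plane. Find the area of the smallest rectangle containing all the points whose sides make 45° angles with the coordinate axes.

In coordinates u = x + y, v = x − y the rectangle is axis-aligned; the map (x,y)→(u,v) scales areas by 2.
u-values: 10, 8, 15; range = 15 − 8 = 7.
v-values: 4, -8, 1; range = 4 − (-8) = 12.
Area = (7 × 12) / 2 = 42.

42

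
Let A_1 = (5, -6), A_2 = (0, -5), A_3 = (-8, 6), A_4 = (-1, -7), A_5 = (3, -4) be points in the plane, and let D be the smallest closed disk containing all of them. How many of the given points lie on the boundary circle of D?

2

By Welzl's lemma the MEC is supported by two points (diametrically opposite) or three points (on a circumcircle).
The farthest pair is A_1–A_3 with squared distance 313. The circle on this segment as diameter has centre (-1.5, 0) and r² = 313/4 = 78.25.
Check A_2: distance² to centre = 27.25 ≤ 78.25, so it lies inside.
All remaining points lie in this disk, and no smaller disk contains both endpoints, so this is the minimum enclosing circle.
The points at distance exactly r from the centre are A_1, A_3 — 2 points.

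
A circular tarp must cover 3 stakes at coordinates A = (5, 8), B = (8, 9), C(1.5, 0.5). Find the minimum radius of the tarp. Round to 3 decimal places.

Side lengths²: AB² = 10, AC² = 68.5, BC² = 114.5.
Since BC² = 114.5 ≥ 68.5 + 10 = 78.5, the angle opposite BC is not acute, so the smallest enclosing circle has BC as diameter.
Centre = midpoint of BC = (4.75, 4.75), r² = 114.5/4 = 28.625.
r = √(28.625) ≈ 5.350.

5.350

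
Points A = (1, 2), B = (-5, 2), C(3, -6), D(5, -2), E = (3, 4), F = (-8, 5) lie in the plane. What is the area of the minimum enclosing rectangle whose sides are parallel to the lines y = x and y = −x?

In coordinates u = x + y, v = x − y the rectangle is axis-aligned; the map (x,y)→(u,v) scales areas by 2.
u-values: 3, -3, -3, 3, 7, -3; range = 7 − (-3) = 10.
v-values: -1, -7, 9, 7, -1, -13; range = 9 − (-13) = 22.
Area = (10 × 22) / 2 = 110.

110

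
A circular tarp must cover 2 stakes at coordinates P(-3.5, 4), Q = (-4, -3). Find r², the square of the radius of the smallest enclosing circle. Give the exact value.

The smallest circle enclosing two points has them as diameter endpoints.
Centre = midpoint = (-3.75, 0.5); r² = |PQ|²/4 = 49.25/4 = 12.3125.

12.3125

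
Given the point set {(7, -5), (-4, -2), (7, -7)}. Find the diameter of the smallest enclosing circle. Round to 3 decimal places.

12.083

Call the three points A, B, C in the order given.
Side lengths²: AB² = 130, AC² = 4, BC² = 146.
Since BC² = 146 ≥ 130 + 4 = 134, the angle opposite BC is not acute, so the smallest enclosing circle has BC as diameter.
Centre = midpoint of BC = (1.5, -4.5), r² = 146/4 = 36.5.
Diameter = 2r = 2√(36.5) ≈ 12.083.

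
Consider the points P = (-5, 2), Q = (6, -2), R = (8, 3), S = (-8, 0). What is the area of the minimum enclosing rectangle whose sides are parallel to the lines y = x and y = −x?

In coordinates u = x + y, v = x − y the rectangle is axis-aligned; the map (x,y)→(u,v) scales areas by 2.
u-values: -3, 4, 11, -8; range = 11 − (-8) = 19.
v-values: -7, 8, 5, -8; range = 8 − (-8) = 16.
Area = (19 × 16) / 2 = 152.

152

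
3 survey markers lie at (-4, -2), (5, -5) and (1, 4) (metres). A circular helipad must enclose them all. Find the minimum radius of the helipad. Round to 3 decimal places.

5.288

Call the three points A, B, C in the order given.
Side lengths²: AB² = 90, AC² = 61, BC² = 97.
Since BC² = 97 < 90 + 61 = 151, the triangle is acute, so the smallest enclosing circle is the circumcircle.
Circumcentre = (57/46, -59/46), r² = 29585/1058.
r = √(29585/1058) ≈ 5.288.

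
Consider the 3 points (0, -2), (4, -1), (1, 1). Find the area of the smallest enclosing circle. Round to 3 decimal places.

Call the three points A, B, C in the order given.
Side lengths²: AB² = 17, AC² = 10, BC² = 13.
Since AB² = 17 < 13 + 10 = 23, the triangle is acute, so the smallest enclosing circle is the circumcircle.
Circumcentre = (41/22, -21/22), r² = 1105/242.
Area = π·r² = π·1105/242 ≈ 14.345.

14.345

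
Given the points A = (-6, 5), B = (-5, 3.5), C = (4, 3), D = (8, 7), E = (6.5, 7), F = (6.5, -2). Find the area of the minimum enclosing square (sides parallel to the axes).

The bounding box has width 14 and height 9.
An axis-aligned square enclosing the set must have side ≥ max(width, height).
So the minimum side is max(14, 9) = 14.
Area = 14² = 196.

196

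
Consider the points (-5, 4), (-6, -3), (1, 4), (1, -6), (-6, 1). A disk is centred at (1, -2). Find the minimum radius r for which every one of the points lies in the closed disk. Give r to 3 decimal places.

8.485

The required radius is the distance from (1, -2) to the farthest point.
Squared distances: 72, 50, 36, 16, 58.
Maximum is 72, attained at (-5, 4).
r = √72 ≈ 8.485.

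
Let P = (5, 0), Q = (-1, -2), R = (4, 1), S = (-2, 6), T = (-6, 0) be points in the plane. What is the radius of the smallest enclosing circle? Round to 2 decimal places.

By Welzl's lemma the MEC is supported by two points (diametrically opposite) or three points (on a circumcircle).
The minimum enclosing circle is determined by three boundary points: P, S, T.
Their circumcentre is (-0.5, 2/3) with r² = 1105/36.
The farthest remaining point R is at distance² 733/36 ≤ 1105/36.
r = √(1105/36) ≈ 5.54.

5.54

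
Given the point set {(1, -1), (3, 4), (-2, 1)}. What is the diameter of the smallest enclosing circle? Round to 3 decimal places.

5.959

Call the three points A, B, C in the order given.
Side lengths²: AB² = 29, AC² = 13, BC² = 34.
Since BC² = 34 < 29 + 13 = 42, the triangle is acute, so the smallest enclosing circle is the circumcircle.
Circumcentre = (31/38, 75/38), r² = 6409/722.
Diameter = 2r = 2√(6409/722) ≈ 5.959.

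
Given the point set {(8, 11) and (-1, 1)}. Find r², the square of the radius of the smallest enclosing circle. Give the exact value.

45.25

The smallest circle enclosing two points has them as diameter endpoints.
Centre = midpoint = (3.5, 6); r² = |(8, 11)−(-1, 1)|²/4 = 181/4 = 45.25.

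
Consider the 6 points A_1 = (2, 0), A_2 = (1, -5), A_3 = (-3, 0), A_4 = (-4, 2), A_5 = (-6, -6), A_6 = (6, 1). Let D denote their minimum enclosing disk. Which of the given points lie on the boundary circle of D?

A_5, A_6

By Welzl's lemma the MEC is supported by two points (diametrically opposite) or three points (on a circumcircle).
The farthest pair is A_5–A_6 with squared distance 193. The circle on this segment as diameter has centre (0, -2.5) and r² = 193/4 = 48.25.
Check A_1: distance² to centre = 10.25 ≤ 48.25, so it lies inside.
All remaining points lie in this disk, and no smaller disk contains both endpoints, so this is the minimum enclosing circle.
The points at distance exactly r from the centre are A_5, A_6 — 2 points.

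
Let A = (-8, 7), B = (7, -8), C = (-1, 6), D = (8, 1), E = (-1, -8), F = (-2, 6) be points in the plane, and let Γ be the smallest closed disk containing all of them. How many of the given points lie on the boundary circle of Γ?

The minimum enclosing circle of a finite set is fixed by two of the points (as a diameter) or three (as a circumcircle).
The farthest pair is A–B with squared distance 450. The circle on this segment as diameter has centre (-0.5, -0.5) and r² = 450/4 = 112.5.
Check C: distance² to centre = 42.5 ≤ 112.5, so it lies inside.
All remaining points lie in this disk, and no smaller disk contains both endpoints, so this is the minimum enclosing circle.
The points at distance exactly r from the centre are A, B — 2 points.

2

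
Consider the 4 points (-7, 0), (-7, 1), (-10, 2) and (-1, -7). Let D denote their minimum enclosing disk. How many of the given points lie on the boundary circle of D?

2

By Welzl's lemma the MEC is supported by two points (diametrically opposite) or three points (on a circumcircle).
The farthest pair is (-10, 2)–(-1, -7) with squared distance 162. The circle on this segment as diameter has centre (-5.5, -2.5) and r² = 162/4 = 40.5.
Check (-7, 0): distance² to centre = 8.5 ≤ 40.5, so it lies inside.
All remaining points lie in this disk, and no smaller disk contains both endpoints, so this is the minimum enclosing circle.
The points at distance exactly r from the centre are (-10, 2), (-1, -7) — 2 points.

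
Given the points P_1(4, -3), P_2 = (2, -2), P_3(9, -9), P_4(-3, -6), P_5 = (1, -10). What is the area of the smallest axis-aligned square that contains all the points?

144

The bounding box has width 12 and height 8.
An axis-aligned square enclosing the set must have side ≥ max(width, height).
So the minimum side is max(12, 8) = 12.
Area = 12² = 144.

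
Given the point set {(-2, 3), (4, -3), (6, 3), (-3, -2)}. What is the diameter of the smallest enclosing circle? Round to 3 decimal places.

10.296

By Welzl's lemma the MEC is supported by two points (diametrically opposite) or three points (on a circumcircle).
The farthest pair is (6, 3)–(-3, -2) with squared distance 106. The circle on this segment as diameter has centre (1.5, 0.5) and r² = 106/4 = 26.5.
Check (-2, 3): distance² to centre = 18.5 ≤ 26.5, so it lies inside.
All remaining points lie in this disk, and no smaller disk contains both endpoints, so this is the minimum enclosing circle.
Diameter = 2r = 2√(26.5) ≈ 10.296.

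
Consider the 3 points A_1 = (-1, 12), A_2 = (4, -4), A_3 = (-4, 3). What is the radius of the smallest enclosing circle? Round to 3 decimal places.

Side lengths²: A_1A_2² = 281, A_1A_3² = 90, A_2A_3² = 113.
Since A_1A_2² = 281 ≥ 113 + 90 = 203, the angle opposite A_1A_2 is not acute, so the smallest enclosing circle has A_1A_2 as diameter.
Centre = midpoint of A_1A_2 = (1.5, 4), r² = 281/4 = 70.25.
r = √(70.25) ≈ 8.382.

8.382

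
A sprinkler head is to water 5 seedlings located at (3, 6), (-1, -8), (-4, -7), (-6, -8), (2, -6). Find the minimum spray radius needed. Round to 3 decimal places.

8.322

A smallest enclosing disk is always determined by at most three of the input points on its boundary.
The farthest pair is (3, 6)–(-6, -8) with squared distance 277. The circle on this segment as diameter has centre (-1.5, -1) and r² = 277/4 = 69.25.
Check (-1, -8): distance² to centre = 49.25 ≤ 69.25, so it lies inside.
All remaining points lie in this disk, and no smaller disk contains both endpoints, so this is the minimum enclosing circle.
r = √(69.25) ≈ 8.322.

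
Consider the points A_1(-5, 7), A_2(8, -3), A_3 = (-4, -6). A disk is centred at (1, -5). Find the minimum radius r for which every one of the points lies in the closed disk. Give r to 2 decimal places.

The required radius is the distance from (1, -5) to the farthest point.
Squared distances: 180, 53, 26.
Maximum is 180, attained at A_1.
r = √180 ≈ 13.42.

13.42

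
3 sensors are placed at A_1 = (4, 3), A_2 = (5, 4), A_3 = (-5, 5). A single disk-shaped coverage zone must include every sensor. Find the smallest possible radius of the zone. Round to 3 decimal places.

5.025

Side lengths²: A_1A_2² = 2, A_1A_3² = 85, A_2A_3² = 101.
Since A_2A_3² = 101 ≥ 85 + 2 = 87, the angle opposite A_2A_3 is not acute, so the smallest enclosing circle has A_2A_3 as diameter.
Centre = midpoint of A_2A_3 = (0, 4.5), r² = 101/4 = 25.25.
r = √(25.25) ≈ 5.025.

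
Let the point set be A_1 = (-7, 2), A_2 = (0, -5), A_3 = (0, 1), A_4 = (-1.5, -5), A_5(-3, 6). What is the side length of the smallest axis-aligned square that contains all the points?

11

The bounding box has width 7 and height 11.
An axis-aligned square enclosing the set must have side ≥ max(width, height).
So the minimum side is max(7, 11) = 11.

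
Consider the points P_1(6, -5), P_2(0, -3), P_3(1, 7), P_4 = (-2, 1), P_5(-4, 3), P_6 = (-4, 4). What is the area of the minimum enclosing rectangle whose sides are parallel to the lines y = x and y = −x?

104.5

In coordinates u = x + y, v = x − y the rectangle is axis-aligned; the map (x,y)→(u,v) scales areas by 2.
u-values: 1, -3, 8, -1, -1, 0; range = 8 − (-3) = 11.
v-values: 11, 3, -6, -3, -7, -8; range = 11 − (-8) = 19.
Area = (11 × 19) / 2 = 104.5.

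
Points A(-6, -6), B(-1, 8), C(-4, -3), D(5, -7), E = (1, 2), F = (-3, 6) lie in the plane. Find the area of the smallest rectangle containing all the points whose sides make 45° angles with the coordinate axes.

199.5

In coordinates u = x + y, v = x − y the rectangle is axis-aligned; the map (x,y)→(u,v) scales areas by 2.
u-values: -12, 7, -7, -2, 3, 3; range = 7 − (-12) = 19.
v-values: 0, -9, -1, 12, -1, -9; range = 12 − (-9) = 21.
Area = (19 × 21) / 2 = 199.5.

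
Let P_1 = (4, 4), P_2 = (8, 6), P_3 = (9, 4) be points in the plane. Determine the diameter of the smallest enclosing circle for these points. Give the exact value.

5

Side lengths²: P_1P_2² = 20, P_1P_3² = 25, P_2P_3² = 5.
Since P_1P_3² = 25 ≥ 20 + 5 = 25, the angle opposite P_1P_3 is not acute, so the smallest enclosing circle has P_1P_3 as diameter.
Centre = midpoint of P_1P_3 = (6.5, 4), r² = 25/4 = 6.25.
Diameter = 2r = 2√(6.25) = 5.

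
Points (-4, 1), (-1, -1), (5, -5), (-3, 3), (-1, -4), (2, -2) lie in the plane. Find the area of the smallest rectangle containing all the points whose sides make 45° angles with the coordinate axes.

In coordinates u = x + y, v = x − y the rectangle is axis-aligned; the map (x,y)→(u,v) scales areas by 2.
u-values: -3, -2, 0, 0, -5, 0; range = 0 − (-5) = 5.
v-values: -5, 0, 10, -6, 3, 4; range = 10 − (-6) = 16.
Area = (5 × 16) / 2 = 40.

40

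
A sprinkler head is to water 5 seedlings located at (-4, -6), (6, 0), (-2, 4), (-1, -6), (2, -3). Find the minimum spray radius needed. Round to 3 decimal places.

6.044

A smallest enclosing disk is always determined by at most three of the input points on its boundary.
The minimum enclosing circle is determined by three boundary points: (-4, -6), (6, 0), (-2, 4).
Their circumcentre is (2/11, -18/11) with r² = 4420/121.
The farthest remaining point (-1, -6) is at distance² 2473/121 ≤ 4420/121.
r = √(4420/121) ≈ 6.044.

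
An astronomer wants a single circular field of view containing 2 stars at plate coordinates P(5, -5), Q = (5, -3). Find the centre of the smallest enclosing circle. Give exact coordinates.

(5, -4)

The smallest circle enclosing two points has them as diameter endpoints.
Centre = midpoint = (5, -4); r² = |PQ|²/4 = 4/4 = 1.
Centre = (5, -4).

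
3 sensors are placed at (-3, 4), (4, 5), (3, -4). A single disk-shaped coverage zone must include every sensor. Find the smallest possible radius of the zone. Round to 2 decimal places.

Call the three points A, B, C in the order given.
Side lengths²: AB² = 50, AC² = 100, BC² = 82.
Since AC² = 100 < 82 + 50 = 132, the triangle is acute, so the smallest enclosing circle is the circumcircle.
Circumcentre = (32/31, 24/31), r² = 25625/961.
r = √(25625/961) ≈ 5.16.

5.16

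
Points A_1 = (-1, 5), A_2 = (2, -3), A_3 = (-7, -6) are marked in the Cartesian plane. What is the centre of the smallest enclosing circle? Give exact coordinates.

Side lengths²: A_1A_2² = 73, A_1A_3² = 157, A_2A_3² = 90.
Since A_1A_3² = 157 < 90 + 73 = 163, the triangle is acute, so the smallest enclosing circle is the circumcircle.
Circumcentre = (-205/54, -11/18), r² = 57305/1458.
Centre = (-205/54, -11/18).

(-205/54, -11/18)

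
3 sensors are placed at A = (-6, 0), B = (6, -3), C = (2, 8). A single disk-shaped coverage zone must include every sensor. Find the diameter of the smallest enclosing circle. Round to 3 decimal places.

13.650

Side lengths²: AB² = 153, AC² = 128, BC² = 137.
Since AB² = 153 < 137 + 128 = 265, the triangle is acute, so the smallest enclosing circle is the circumcircle.
Circumcentre = (0.7, 1.3), r² = 46.58.
Diameter = 2r = 2√(46.58) ≈ 13.650.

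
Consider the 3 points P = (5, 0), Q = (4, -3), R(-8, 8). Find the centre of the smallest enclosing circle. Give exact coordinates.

Side lengths²: PQ² = 10, PR² = 233, QR² = 265.
Since QR² = 265 ≥ 233 + 10 = 243, the angle opposite QR is not acute, so the smallest enclosing circle has QR as diameter.
Centre = midpoint of QR = (-2, 2.5), r² = 265/4 = 66.25.
Centre = (-2, 2.5).

(-2, 2.5)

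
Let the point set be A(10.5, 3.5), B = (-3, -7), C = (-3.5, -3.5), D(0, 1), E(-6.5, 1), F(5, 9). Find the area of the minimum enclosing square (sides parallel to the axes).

289

The bounding box has width 17 and height 16.
An axis-aligned square enclosing the set must have side ≥ max(width, height).
So the minimum side is max(17, 16) = 17.
Area = 17² = 289.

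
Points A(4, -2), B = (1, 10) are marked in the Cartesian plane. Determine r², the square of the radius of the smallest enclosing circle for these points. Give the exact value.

38.25

The smallest circle enclosing two points has them as diameter endpoints.
Centre = midpoint = (2.5, 4); r² = |AB|²/4 = 153/4 = 38.25.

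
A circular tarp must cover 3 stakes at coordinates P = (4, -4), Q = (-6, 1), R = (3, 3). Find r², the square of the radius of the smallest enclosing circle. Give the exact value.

10625/338

Side lengths²: PQ² = 125, PR² = 50, QR² = 85.
Since PQ² = 125 < 85 + 50 = 135, the triangle is acute, so the smallest enclosing circle is the circumcircle.
Circumcentre = (-21/26, -29/26), r² = 10625/338.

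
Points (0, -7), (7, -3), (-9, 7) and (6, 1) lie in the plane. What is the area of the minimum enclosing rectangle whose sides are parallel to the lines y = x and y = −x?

182

In coordinates u = x + y, v = x − y the rectangle is axis-aligned; the map (x,y)→(u,v) scales areas by 2.
u-values: -7, 4, -2, 7; range = 7 − (-7) = 14.
v-values: 7, 10, -16, 5; range = 10 − (-16) = 26.
Area = (14 × 26) / 2 = 182.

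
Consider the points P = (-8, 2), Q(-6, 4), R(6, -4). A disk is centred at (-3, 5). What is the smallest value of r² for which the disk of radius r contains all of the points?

162

The required radius is the distance from (-3, 5) to the farthest point.
Squared distances: 34, 10, 162.
Maximum is 162, attained at R.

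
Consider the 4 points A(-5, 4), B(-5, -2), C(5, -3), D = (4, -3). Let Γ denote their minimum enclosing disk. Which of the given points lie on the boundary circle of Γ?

A, C

The minimum enclosing circle of a finite set is fixed by two of the points (as a diameter) or three (as a circumcircle).
The farthest pair is A–C with squared distance 149. The circle on this segment as diameter has centre (0, 0.5) and r² = 149/4 = 37.25.
Check B: distance² to centre = 31.25 ≤ 37.25, so it lies inside.
All remaining points lie in this disk, and no smaller disk contains both endpoints, so this is the minimum enclosing circle.
The points at distance exactly r from the centre are A, C — 2 points.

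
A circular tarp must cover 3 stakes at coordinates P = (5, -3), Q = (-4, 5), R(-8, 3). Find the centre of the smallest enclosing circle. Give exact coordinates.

(-1.5, 0)

Side lengths²: PQ² = 145, PR² = 205, QR² = 20.
Since PR² = 205 ≥ 145 + 20 = 165, the angle opposite PR is not acute, so the smallest enclosing circle has PR as diameter.
Centre = midpoint of PR = (-1.5, 0), r² = 205/4 = 51.25.
Centre = (-1.5, 0).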